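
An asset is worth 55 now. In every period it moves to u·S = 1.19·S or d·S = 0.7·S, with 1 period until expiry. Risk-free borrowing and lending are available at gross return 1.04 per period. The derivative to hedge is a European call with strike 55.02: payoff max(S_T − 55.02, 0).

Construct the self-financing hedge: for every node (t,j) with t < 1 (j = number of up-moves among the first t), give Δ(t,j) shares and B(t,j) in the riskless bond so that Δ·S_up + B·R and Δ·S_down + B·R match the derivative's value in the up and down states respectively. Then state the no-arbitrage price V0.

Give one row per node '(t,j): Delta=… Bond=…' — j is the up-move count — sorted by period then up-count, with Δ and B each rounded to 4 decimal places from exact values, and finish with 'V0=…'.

(0,0): Delta=0.3870 Bond=-14.3269
V0=6.9588

No-arbitrage ⇒ martingale measure with p* = (R−d)/(u−d) = 0.6939.
Terminal payoffs: V(1,0)=0.0000, V(1,1)=10.4300
Node (0,0) S=55.0000: V=(p*·10.4300+(1−p*)·0.0000)/1.04=6.9588; Δ=(10.4300−0.0000)/(65.4500−38.5000)=0.3870; B=V−Δ·S=-14.3269
The time-0 hedge costs 6.9588, which is the no-arbitrage price.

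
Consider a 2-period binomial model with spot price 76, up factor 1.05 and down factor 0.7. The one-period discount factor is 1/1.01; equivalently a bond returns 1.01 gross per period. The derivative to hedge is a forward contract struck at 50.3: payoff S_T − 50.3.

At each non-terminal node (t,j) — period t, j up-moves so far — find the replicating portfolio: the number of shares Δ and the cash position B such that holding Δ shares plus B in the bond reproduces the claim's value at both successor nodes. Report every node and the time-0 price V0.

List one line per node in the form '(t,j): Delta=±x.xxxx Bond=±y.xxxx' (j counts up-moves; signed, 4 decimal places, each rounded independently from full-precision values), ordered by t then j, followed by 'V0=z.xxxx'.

Under the risk-neutral measure, an up-move has probability p* = (R−d)/(u−d) = 0.8857 and values discount at R = 1.01.
Terminal payoffs: V(2,0)=-13.0600, V(2,1)=5.5600, V(2,2)=33.4900
  t=1,j=0: stock 53.2000 → up 55.8600 (V=5.5600), down 37.2400 (V=-13.0600). Price 3.3980; hedge Δ=1.0000, bond B=-49.8020.
  t=1,j=1: stock 79.8000 → up 83.7900 (V=33.4900), down 55.8600 (V=5.5600). Price 29.9980; hedge Δ=1.0000, bond B=-49.8020.
  t=0,j=0: stock 76.0000 → up 79.8000 (V=29.9980), down 53.2000 (V=3.3980). Price 26.6911; hedge Δ=1.0000, bond B=-49.3089.
Each (Δ,B) replicates both successor values, so the strategy is self-financing and V0 is arbitrage-free.

(0,0): Delta=1.0000 Bond=-49.3089
(1,0): Delta=1.0000 Bond=-49.8020
(1,1): Delta=1.0000 Bond=-49.8020
V0=26.6911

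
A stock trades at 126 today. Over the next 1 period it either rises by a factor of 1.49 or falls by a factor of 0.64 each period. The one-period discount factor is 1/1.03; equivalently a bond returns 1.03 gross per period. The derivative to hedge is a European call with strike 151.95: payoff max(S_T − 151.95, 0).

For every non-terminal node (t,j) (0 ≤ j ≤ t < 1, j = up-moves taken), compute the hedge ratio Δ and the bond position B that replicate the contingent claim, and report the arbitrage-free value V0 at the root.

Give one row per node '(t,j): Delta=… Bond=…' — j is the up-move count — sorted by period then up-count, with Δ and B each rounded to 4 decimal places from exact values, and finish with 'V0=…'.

(0,0): Delta=0.3342 Bond=-26.1629
V0=15.9430

Risk-neutral probability p* = (R−d)/(u−d) = (1.03−0.64)/(1.49−0.64) = 0.4588.
Payoff layer (t=1): V(1,0)=0.0000, V(1,1)=35.7900
(0,0): S=126.0000. Δ = (V_up−V_dn)/(S_up−S_dn) = (35.7900−0.0000)/(187.7400−80.6400) = 0.3342. V = [p*·35.7900 + (1−p*)·0.0000]/1.03 = 15.9430. B = V − Δ·S = -26.1629.
Root portfolio cost Δ·126+B reproduces V0=15.9430.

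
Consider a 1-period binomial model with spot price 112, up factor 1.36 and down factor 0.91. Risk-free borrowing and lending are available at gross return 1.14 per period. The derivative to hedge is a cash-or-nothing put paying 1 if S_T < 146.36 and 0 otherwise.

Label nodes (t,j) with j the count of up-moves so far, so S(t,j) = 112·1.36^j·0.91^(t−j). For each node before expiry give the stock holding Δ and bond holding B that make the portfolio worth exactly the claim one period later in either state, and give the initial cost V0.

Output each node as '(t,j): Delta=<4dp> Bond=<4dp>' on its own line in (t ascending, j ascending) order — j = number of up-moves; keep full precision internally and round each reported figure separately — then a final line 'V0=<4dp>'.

The replicating-portfolio and risk-neutral prices coincide; use p* = (1.14−0.91)/(1.36−0.91) = 0.5111 for the latter.
Terminal values V(1,·): V(1,0)=1.0000, V(1,1)=0.0000
  t=0,j=0: stock 112.0000 → up 152.3200 (V=0.0000), down 101.9200 (V=1.0000). Price 0.4288; hedge Δ=-0.0198, bond B=2.6511.
Self-financing check: at every node Δ·S+B equals the discounted successor values.

(0,0): Delta=-0.0198 Bond=2.6511
V0=0.4288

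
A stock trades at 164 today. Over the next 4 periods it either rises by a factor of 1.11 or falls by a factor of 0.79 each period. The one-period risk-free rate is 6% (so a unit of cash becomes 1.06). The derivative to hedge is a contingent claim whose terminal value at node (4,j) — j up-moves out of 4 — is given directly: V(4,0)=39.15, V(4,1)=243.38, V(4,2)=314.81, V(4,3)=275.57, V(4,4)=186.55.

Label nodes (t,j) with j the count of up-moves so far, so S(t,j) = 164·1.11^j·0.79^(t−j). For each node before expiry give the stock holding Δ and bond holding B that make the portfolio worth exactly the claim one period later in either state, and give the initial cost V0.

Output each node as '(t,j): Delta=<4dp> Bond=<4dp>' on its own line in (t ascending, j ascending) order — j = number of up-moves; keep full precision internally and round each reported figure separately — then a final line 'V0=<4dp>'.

No-arbitrage ⇒ martingale measure with p* = (R−d)/(u−d) = 0.8437.
Payoff layer (t=4): V(4,0)=39.1500, V(4,1)=243.3800, V(4,2)=314.8100, V(4,3)=275.5700, V(4,4)=186.5500
Node (3,0) S=80.8584: V=(p*·243.3800+(1−p*)·39.1500)/1.06=199.4991; Δ=(243.3800−39.1500)/(89.7528−63.8781)=7.8930; B=V−Δ·S=-438.7196
Node (3,1) S=113.6112: V=(p*·314.8100+(1−p*)·243.3800)/1.06=286.4614; Δ=(314.8100−243.3800)/(126.1084−89.7528)=1.9648; B=V−Δ·S=63.2426
Node (3,2) S=159.6309: V=(p*·275.5700+(1−p*)·314.8100)/1.06=265.7559; Δ=(275.5700−314.8100)/(177.1903−126.1084)=-0.7682; B=V−Δ·S=388.3809
Node (3,3) S=224.2915: V=(p*·186.5500+(1−p*)·275.5700)/1.06=189.1126; Δ=(186.5500−275.5700)/(248.9635−177.1903)=-1.2403; B=V−Δ·S=467.3001
Node (2,0) S=102.3524: V=(p*·286.4614+(1−p*)·199.4991)/1.06=257.4279; Δ=(286.4614−199.4991)/(113.6112−80.8584)=2.6551; B=V−Δ·S=-14.3292
Node (2,1) S=143.8116: V=(p*·265.7559+(1−p*)·286.4614)/1.06=253.7652; Δ=(265.7559−286.4614)/(159.6309−113.6112)=-0.4499; B=V−Δ·S=318.4699
Node (2,2) S=202.0644: V=(p*·189.1126+(1−p*)·265.7559)/1.06=189.7058; Δ=(189.1126−265.7559)/(224.2915−159.6309)=-1.1853; B=V−Δ·S=429.2160
Node (1,0) S=129.5600: V=(p*·253.7652+(1−p*)·257.4279)/1.06=239.9410; Δ=(253.7652−257.4279)/(143.8116−102.3524)=-0.0883; B=V−Δ·S=251.3868
Node (1,1) S=182.0400: V=(p*·189.7058+(1−p*)·253.7652)/1.06=188.4104; Δ=(189.7058−253.7652)/(202.0644−143.8116)=-1.0997; B=V−Δ·S=388.5962
Node (0,0) S=164.0000: V=(p*·188.4104+(1−p*)·239.9410)/1.06=185.3416; Δ=(188.4104−239.9410)/(182.0400−129.5600)=-0.9819; B=V−Δ·S=346.3747
Check: Δ(0,0)·S0 + B(0,0) = 185.3416 = V0.

(0,0): Delta=-0.9819 Bond=346.3747
(1,0): Delta=-0.0883 Bond=251.3868
(1,1): Delta=-1.0997 Bond=388.5962
(2,0): Delta=2.6551 Bond=-14.3292
(2,1): Delta=-0.4499 Bond=318.4699
(2,2): Delta=-1.1853 Bond=429.2160
(3,0): Delta=7.8930 Bond=-438.7196
(3,1): Delta=1.9648 Bond=63.2426
(3,2): Delta=-0.7682 Bond=388.3809
(3,3): Delta=-1.2403 Bond=467.3001
V0=185.3416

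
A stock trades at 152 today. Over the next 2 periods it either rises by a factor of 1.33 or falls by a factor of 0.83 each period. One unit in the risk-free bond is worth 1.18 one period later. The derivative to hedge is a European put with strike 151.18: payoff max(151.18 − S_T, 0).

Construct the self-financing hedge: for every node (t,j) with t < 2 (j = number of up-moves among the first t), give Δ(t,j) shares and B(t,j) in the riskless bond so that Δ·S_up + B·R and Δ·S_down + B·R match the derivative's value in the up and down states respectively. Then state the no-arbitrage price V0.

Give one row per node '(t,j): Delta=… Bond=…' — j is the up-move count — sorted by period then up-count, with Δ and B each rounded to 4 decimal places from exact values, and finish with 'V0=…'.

The replicating-portfolio and risk-neutral prices coincide; use p* = (1.18−0.83)/(1.33−0.83) = 0.7000 for the latter.
At expiry t=2: V(2,0)=46.4672, V(2,1)=0.0000, V(2,2)=0.0000
(1,0): S=126.1600. Δ = (V_up−V_dn)/(S_up−S_dn) = (0.0000−46.4672)/(167.7928−104.7128) = -0.7366. V = [p*·0.0000 + (1−p*)·46.4672]/1.18 = 11.8137. B = V − Δ·S = 104.7481.
(1,1): S=202.1600. Δ = (V_up−V_dn)/(S_up−S_dn) = (0.0000−0.0000)/(268.8728−167.7928) = 0.0000. V = [p*·0.0000 + (1−p*)·0.0000]/1.18 = 0.0000. B = V − Δ·S = 0.0000.
(0,0): S=152.0000. Δ = (V_up−V_dn)/(S_up−S_dn) = (0.0000−11.8137)/(202.1600−126.1600) = -0.1554. V = [p*·0.0000 + (1−p*)·11.8137]/1.18 = 3.0035. B = V − Δ·S = 26.6309.
Root portfolio cost Δ·152+B reproduces V0=3.0035.

(0,0): Delta=-0.1554 Bond=26.6309
(1,0): Delta=-0.7366 Bond=104.7481
(1,1): Delta=0.0000 Bond=0.0000
V0=3.0035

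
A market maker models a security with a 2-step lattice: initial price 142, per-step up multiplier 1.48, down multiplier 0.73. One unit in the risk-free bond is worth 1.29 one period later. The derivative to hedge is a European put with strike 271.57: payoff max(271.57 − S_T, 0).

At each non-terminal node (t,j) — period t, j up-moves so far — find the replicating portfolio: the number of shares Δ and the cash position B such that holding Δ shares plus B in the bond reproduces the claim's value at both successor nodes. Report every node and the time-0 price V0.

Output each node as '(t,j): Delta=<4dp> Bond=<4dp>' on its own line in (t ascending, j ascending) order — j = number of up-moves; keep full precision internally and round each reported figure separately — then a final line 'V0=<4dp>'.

(0,0): Delta=-0.7855 Bond=145.9571
(1,0): Delta=-1.0000 Bond=210.5194
(1,1): Delta=-0.7496 Bond=180.7408
V0=34.4156

Risk-neutral probability p* = (R−d)/(u−d) = (1.29−0.73)/(1.48−0.73) = 0.7467.
Terminal values V(2,·): V(2,0)=195.8982, V(2,1)=118.1532, V(2,2)=0.0000
  t=1,j=0: stock 103.6600 → up 153.4168 (V=118.1532), down 75.6718 (V=195.8982). Price 106.8594; hedge Δ=-1.0000, bond B=210.5194.
  t=1,j=1: stock 210.1600 → up 311.0368 (V=0.0000), down 153.4168 (V=118.1532). Price 23.2032; hedge Δ=-0.7496, bond B=180.7408.
  t=0,j=0: stock 142.0000 → up 210.1600 (V=23.2032), down 103.6600 (V=106.8594). Price 34.4156; hedge Δ=-0.7855, bond B=145.9571.
The time-0 hedge costs 34.4156, which is the no-arbitrage price.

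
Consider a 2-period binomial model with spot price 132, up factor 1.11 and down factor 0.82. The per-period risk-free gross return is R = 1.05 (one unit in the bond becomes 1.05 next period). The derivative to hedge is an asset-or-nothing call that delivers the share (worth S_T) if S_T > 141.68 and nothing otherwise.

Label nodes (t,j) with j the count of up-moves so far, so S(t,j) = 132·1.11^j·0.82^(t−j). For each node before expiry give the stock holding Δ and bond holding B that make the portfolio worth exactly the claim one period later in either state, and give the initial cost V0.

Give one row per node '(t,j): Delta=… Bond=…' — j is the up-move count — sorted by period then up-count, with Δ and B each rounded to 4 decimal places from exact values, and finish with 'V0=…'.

Since d<R<u, set p* = (R−d)/(u−d) = 0.7931; price each node as the discounted p*-expectation of its children.
Terminal values V(2,·): V(2,0)=0.0000, V(2,1)=0.0000, V(2,2)=162.6372
(1,0): S=108.2400. Δ = (V_up−V_dn)/(S_up−S_dn) = (0.0000−0.0000)/(120.1464−88.7568) = 0.0000. V = [p*·0.0000 + (1−p*)·0.0000]/1.05 = 0.0000. B = V − Δ·S = 0.0000.
(1,1): S=146.5200. Δ = (V_up−V_dn)/(S_up−S_dn) = (162.6372−0.0000)/(162.6372−120.1464) = 3.8276. V = [p*·162.6372 + (1−p*)·0.0000]/1.05 = 122.8458. B = V − Δ·S = -437.9721.
(0,0): S=132.0000. Δ = (V_up−V_dn)/(S_up−S_dn) = (122.8458−0.0000)/(146.5200−108.2400) = 3.2091. V = [p*·122.8458 + (1−p*)·0.0000]/1.05 = 92.7900. B = V − Δ·S = -330.8164.
Each (Δ,B) replicates both successor values, so the strategy is self-financing and V0 is arbitrage-free.

(0,0): Delta=3.2091 Bond=-330.8164
(1,0): Delta=0.0000 Bond=0.0000
(1,1): Delta=3.8276 Bond=-437.9721
V0=92.7900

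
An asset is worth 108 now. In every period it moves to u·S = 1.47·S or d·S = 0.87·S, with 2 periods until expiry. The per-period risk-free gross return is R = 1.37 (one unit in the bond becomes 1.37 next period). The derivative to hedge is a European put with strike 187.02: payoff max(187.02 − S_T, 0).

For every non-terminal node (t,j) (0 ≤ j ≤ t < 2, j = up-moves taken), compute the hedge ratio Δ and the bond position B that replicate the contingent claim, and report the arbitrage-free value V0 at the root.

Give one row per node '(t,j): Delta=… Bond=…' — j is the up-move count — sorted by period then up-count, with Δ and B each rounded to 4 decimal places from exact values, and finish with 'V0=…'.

(0,0): Delta=-0.5648 Bond=69.7986
(1,0): Delta=-1.0000 Bond=136.5109
(1,1): Delta=-0.5133 Bond=87.4468
V0=8.7950

The replicating-portfolio and risk-neutral prices coincide; use p* = (1.37−0.87)/(1.47−0.87) = 0.8333 for the latter.
Terminal values V(2,·): V(2,0)=105.2748, V(2,1)=48.8988, V(2,2)=0.0000
Node (1,0) S=93.9600: V=(p*·48.8988+(1−p*)·105.2748)/1.37=42.5509; Δ=(48.8988−105.2748)/(138.1212−81.7452)=-1.0000; B=V−Δ·S=136.5109
Node (1,1) S=158.7600: V=(p*·0.0000+(1−p*)·48.8988)/1.37=5.9488; Δ=(0.0000−48.8988)/(233.3772−138.1212)=-0.5133; B=V−Δ·S=87.4468
Node (0,0) S=108.0000: V=(p*·5.9488+(1−p*)·42.5509)/1.37=8.7950; Δ=(5.9488−42.5509)/(158.7600−93.9600)=-0.5648; B=V−Δ·S=69.7986
Each (Δ,B) replicates both successor values, so the strategy is self-financing and V0 is arbitrage-free.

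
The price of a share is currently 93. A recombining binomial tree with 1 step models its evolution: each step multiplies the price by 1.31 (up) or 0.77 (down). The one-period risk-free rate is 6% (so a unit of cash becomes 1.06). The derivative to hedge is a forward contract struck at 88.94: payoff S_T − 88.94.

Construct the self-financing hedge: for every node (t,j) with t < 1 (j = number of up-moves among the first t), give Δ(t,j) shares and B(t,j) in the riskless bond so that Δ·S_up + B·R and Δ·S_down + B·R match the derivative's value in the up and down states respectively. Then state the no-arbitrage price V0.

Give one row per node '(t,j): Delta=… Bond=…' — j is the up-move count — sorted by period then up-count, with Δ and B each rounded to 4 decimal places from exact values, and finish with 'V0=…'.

No-arbitrage ⇒ martingale measure with p* = (R−d)/(u−d) = 0.5370.
Terminal values V(1,·): V(1,0)=-17.3300, V(1,1)=32.8900
  t=0,j=0: stock 93.0000 → up 121.8300 (V=32.8900), down 71.6100 (V=-17.3300). Price 9.0943; hedge Δ=1.0000, bond B=-83.9057.
Root portfolio cost Δ·93+B reproduces V0=9.0943.

(0,0): Delta=1.0000 Bond=-83.9057
V0=9.0943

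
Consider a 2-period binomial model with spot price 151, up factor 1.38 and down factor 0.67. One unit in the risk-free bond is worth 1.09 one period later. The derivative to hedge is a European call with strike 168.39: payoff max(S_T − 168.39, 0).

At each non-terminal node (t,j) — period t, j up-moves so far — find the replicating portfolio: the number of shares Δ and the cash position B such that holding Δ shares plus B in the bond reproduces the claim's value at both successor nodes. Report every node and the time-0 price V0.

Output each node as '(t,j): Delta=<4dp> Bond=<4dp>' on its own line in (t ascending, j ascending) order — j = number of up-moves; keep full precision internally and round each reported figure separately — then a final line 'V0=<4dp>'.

(0,0): Delta=0.6033 Bond=-55.9935
(1,0): Delta=0.0000 Bond=0.0000
(1,1): Delta=0.8055 Bond=-103.1746
V0=35.1004

Under the risk-neutral measure, an up-move has probability p* = (R−d)/(u−d) = 0.5915 and values discount at R = 1.09.
Payoff layer (t=2): V(2,0)=0.0000, V(2,1)=0.0000, V(2,2)=119.1744
  t=1,j=0: stock 101.1700 → up 139.6146 (V=0.0000), down 67.7839 (V=0.0000). Price 0.0000; hedge Δ=0.0000, bond B=0.0000.
  t=1,j=1: stock 208.3800 → up 287.5644 (V=119.1744), down 139.6146 (V=0.0000). Price 64.6766; hedge Δ=0.8055, bond B=-103.1746.
  t=0,j=0: stock 151.0000 → up 208.3800 (V=64.6766), down 101.1700 (V=0.0000). Price 35.1004; hedge Δ=0.6033, bond B=-55.9935.
Self-financing check: at every node Δ·S+B equals the discounted successor values.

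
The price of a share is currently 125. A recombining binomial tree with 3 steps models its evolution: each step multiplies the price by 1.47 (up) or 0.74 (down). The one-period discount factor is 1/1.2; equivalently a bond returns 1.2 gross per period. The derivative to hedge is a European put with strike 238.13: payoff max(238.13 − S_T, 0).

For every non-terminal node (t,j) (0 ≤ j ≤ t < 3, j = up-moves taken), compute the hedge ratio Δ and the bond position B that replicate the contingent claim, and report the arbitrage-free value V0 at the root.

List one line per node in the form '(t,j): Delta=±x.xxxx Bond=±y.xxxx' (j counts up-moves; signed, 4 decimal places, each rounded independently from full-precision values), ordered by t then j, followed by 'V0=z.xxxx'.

Under the risk-neutral measure, an up-move has probability p* = (R−d)/(u−d) = 0.6301 and values discount at R = 1.2.
At expiry t=3: V(3,0)=187.4770, V(3,1)=137.5085, V(3,2)=38.2468, V(3,3)=0.0000
Node (2,0) S=68.4500: V=(p*·137.5085+(1−p*)·187.4770)/1.2=129.9917; Δ=(137.5085−187.4770)/(100.6215−50.6530)=-1.0000; B=V−Δ·S=198.4417
Node (2,1) S=135.9750: V=(p*·38.2468+(1−p*)·137.5085)/1.2=62.4667; Δ=(38.2468−137.5085)/(199.8832−100.6215)=-1.0000; B=V−Δ·S=198.4417
Node (2,2) S=270.1125: V=(p*·0.0000+(1−p*)·38.2468)/1.2=11.7884; Δ=(0.0000−38.2468)/(397.0654−199.8832)=-0.1940; B=V−Δ·S=64.1812
Node (1,0) S=92.5000: V=(p*·62.4667+(1−p*)·129.9917)/1.2=72.8681; Δ=(62.4667−129.9917)/(135.9750−68.4500)=-1.0000; B=V−Δ·S=165.3681
Node (1,1) S=183.7500: V=(p*·11.7884+(1−p*)·62.4667)/1.2=25.4437; Δ=(11.7884−62.4667)/(270.1125−135.9750)=-0.3778; B=V−Δ·S=94.8660
Node (0,0) S=125.0000: V=(p*·25.4437+(1−p*)·72.8681)/1.2=35.8202; Δ=(25.4437−72.8681)/(183.7500−92.5000)=-0.5197; B=V−Δ·S=100.7851
Self-financing check: at every node Δ·S+B equals the discounted successor values.

(0,0): Delta=-0.5197 Bond=100.7851
(1,0): Delta=-1.0000 Bond=165.3681
(1,1): Delta=-0.3778 Bond=94.8660
(2,0): Delta=-1.0000 Bond=198.4417
(2,1): Delta=-1.0000 Bond=198.4417
(2,2): Delta=-0.1940 Bond=64.1812
V0=35.8202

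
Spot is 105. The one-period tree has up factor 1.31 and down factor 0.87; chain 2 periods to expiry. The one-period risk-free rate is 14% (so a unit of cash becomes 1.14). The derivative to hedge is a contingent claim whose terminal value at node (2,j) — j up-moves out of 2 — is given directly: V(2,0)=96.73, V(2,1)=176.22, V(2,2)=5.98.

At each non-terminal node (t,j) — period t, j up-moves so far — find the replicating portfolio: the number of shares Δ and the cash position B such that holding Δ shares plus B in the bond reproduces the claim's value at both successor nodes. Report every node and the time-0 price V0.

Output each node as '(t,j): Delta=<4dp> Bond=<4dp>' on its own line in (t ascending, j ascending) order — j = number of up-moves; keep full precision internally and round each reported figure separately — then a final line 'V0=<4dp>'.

Since d<R<u, set p* = (R−d)/(u−d) = 0.6136; price each node as the discounted p*-expectation of its children.
At expiry t=2: V(2,0)=96.7300, V(2,1)=176.2200, V(2,2)=5.9800
(1,0): S=91.3500. Δ = (V_up−V_dn)/(S_up−S_dn) = (176.2200−96.7300)/(119.6685−79.4745) = 1.9777. V = [p*·176.2200 + (1−p*)·96.7300]/1.14 = 127.6386. B = V − Δ·S = -53.0205.
(1,1): S=137.5500. Δ = (V_up−V_dn)/(S_up−S_dn) = (5.9800−176.2200)/(180.1905−119.6685) = -2.8129. V = [p*·5.9800 + (1−p*)·176.2200]/1.14 = 62.9426. B = V − Δ·S = 449.8517.
(0,0): S=105.0000. Δ = (V_up−V_dn)/(S_up−S_dn) = (62.9426−127.6386)/(137.5500−91.3500) = -1.4003. V = [p*·62.9426 + (1−p*)·127.6386]/1.14 = 77.1393. B = V − Δ·S = 224.1756.
Check: Δ(0,0)·S0 + B(0,0) = 77.1393 = V0.

(0,0): Delta=-1.4003 Bond=224.1756
(1,0): Delta=1.9777 Bond=-53.0205
(1,1): Delta=-2.8129 Bond=449.8517
V0=77.1393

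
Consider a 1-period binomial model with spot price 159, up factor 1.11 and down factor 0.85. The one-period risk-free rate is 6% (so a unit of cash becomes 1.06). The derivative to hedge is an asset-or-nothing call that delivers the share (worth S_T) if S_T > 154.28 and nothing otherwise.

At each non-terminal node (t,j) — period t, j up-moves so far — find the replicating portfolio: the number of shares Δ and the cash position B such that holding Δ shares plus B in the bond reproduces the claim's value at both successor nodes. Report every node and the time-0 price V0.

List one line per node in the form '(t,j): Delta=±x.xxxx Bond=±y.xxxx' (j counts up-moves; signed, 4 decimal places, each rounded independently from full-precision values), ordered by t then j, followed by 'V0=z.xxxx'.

No-arbitrage ⇒ martingale measure with p* = (R−d)/(u−d) = 0.8077.
Payoff layer (t=1): V(1,0)=0.0000, V(1,1)=176.4900
  t=0,j=0: stock 159.0000 → up 176.4900 (V=176.4900), down 135.1500 (V=0.0000). Price 134.4808; hedge Δ=4.2692, bond B=-544.3269.
Check: Δ(0,0)·S0 + B(0,0) = 134.4808 = V0.

(0,0): Delta=4.2692 Bond=-544.3269
V0=134.4808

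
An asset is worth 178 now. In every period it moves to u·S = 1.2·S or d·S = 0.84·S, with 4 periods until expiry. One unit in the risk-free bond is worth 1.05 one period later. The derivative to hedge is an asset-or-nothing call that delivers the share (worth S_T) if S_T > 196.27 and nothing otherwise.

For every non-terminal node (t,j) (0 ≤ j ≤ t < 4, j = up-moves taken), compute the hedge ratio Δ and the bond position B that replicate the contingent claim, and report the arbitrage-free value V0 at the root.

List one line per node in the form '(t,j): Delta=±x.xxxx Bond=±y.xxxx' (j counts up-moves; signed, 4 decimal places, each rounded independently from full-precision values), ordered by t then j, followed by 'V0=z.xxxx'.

(0,0): Delta=1.7778 Bond=-210.9630
(1,0): Delta=1.4815 Bond=-177.2089
(1,1): Delta=1.9259 Bond=-253.1556
(2,0): Delta=0.0000 Bond=0.0000
(2,1): Delta=2.2222 Bond=-318.9760
(2,2): Delta=1.7778 Bond=-227.8400
(3,0): Delta=0.0000 Bond=0.0000
(3,1): Delta=0.0000 Bond=0.0000
(3,2): Delta=3.3333 Bond=-574.1568
(3,3): Delta=1.0000 Bond=0.0000
V0=105.4815

Since d<R<u, set p* = (R−d)/(u−d) = 0.5833; price each node as the discounted p*-expectation of its children.
Terminal payoffs: V(4,0)=0.0000, V(4,1)=0.0000, V(4,2)=0.0000, V(4,3)=258.3706, V(4,4)=369.1008
(3,0): S=105.5013. Δ = (V_up−V_dn)/(S_up−S_dn) = (0.0000−0.0000)/(126.6016−88.6211) = 0.0000. V = [p*·0.0000 + (1−p*)·0.0000]/1.05 = 0.0000. B = V − Δ·S = 0.0000.
(3,1): S=150.7162. Δ = (V_up−V_dn)/(S_up−S_dn) = (0.0000−0.0000)/(180.8594−126.6016) = 0.0000. V = [p*·0.0000 + (1−p*)·0.0000]/1.05 = 0.0000. B = V − Δ·S = 0.0000.
(3,2): S=215.3088. Δ = (V_up−V_dn)/(S_up−S_dn) = (258.3706−0.0000)/(258.3706−180.8594) = 3.3333. V = [p*·258.3706 + (1−p*)·0.0000]/1.05 = 143.5392. B = V − Δ·S = -574.1568.
(3,3): S=307.5840. Δ = (V_up−V_dn)/(S_up−S_dn) = (369.1008−258.3706)/(369.1008−258.3706) = 1.0000. V = [p*·369.1008 + (1−p*)·258.3706]/1.05 = 307.5840. B = V − Δ·S = 0.0000.
(2,0): S=125.5968. Δ = (V_up−V_dn)/(S_up−S_dn) = (0.0000−0.0000)/(150.7162−105.5013) = 0.0000. V = [p*·0.0000 + (1−p*)·0.0000]/1.05 = 0.0000. B = V − Δ·S = 0.0000.
(2,1): S=179.4240. Δ = (V_up−V_dn)/(S_up−S_dn) = (143.5392−0.0000)/(215.3088−150.7162) = 2.2222. V = [p*·143.5392 + (1−p*)·0.0000]/1.05 = 79.7440. B = V − Δ·S = -318.9760.
(2,2): S=256.3200. Δ = (V_up−V_dn)/(S_up−S_dn) = (307.5840−143.5392)/(307.5840−215.3088) = 1.7778. V = [p*·307.5840 + (1−p*)·143.5392]/1.05 = 227.8400. B = V − Δ·S = -227.8400.
(1,0): S=149.5200. Δ = (V_up−V_dn)/(S_up−S_dn) = (79.7440−0.0000)/(179.4240−125.5968) = 1.4815. V = [p*·79.7440 + (1−p*)·0.0000]/1.05 = 44.3022. B = V − Δ·S = -177.2089.
(1,1): S=213.6000. Δ = (V_up−V_dn)/(S_up−S_dn) = (227.8400−79.7440)/(256.3200−179.4240) = 1.9259. V = [p*·227.8400 + (1−p*)·79.7440]/1.05 = 158.2222. B = V − Δ·S = -253.1556.
(0,0): S=178.0000. Δ = (V_up−V_dn)/(S_up−S_dn) = (158.2222−44.3022)/(213.6000−149.5200) = 1.7778. V = [p*·158.2222 + (1−p*)·44.3022]/1.05 = 105.4815. B = V − Δ·S = -210.9630.
The time-0 hedge costs 105.4815, which is the no-arbitrage price.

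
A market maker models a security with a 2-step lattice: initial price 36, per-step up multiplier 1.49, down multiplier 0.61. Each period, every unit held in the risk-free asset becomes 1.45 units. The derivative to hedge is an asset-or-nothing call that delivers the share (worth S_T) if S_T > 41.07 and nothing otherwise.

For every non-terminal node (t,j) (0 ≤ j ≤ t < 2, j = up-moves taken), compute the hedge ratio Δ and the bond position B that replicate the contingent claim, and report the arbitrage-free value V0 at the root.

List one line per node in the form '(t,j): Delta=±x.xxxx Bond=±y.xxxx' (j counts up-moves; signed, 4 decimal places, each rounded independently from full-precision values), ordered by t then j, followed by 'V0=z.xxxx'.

(0,0): Delta=1.6608 Bond=-25.1526
(1,0): Delta=0.0000 Bond=0.0000
(1,1): Delta=1.6932 Bond=-38.2080
V0=34.6364

Under the risk-neutral measure, an up-move has probability p* = (R−d)/(u−d) = 0.9545 and values discount at R = 1.45.
Payoff layer (t=2): V(2,0)=0.0000, V(2,1)=0.0000, V(2,2)=79.9236
(1,0): S=21.9600. Δ = (V_up−V_dn)/(S_up−S_dn) = (0.0000−0.0000)/(32.7204−13.3956) = 0.0000. V = [p*·0.0000 + (1−p*)·0.0000]/1.45 = 0.0000. B = V − Δ·S = 0.0000.
(1,1): S=53.6400. Δ = (V_up−V_dn)/(S_up−S_dn) = (79.9236−0.0000)/(79.9236−32.7204) = 1.6932. V = [p*·79.9236 + (1−p*)·0.0000]/1.45 = 52.6143. B = V − Δ·S = -38.2080.
(0,0): S=36.0000. Δ = (V_up−V_dn)/(S_up−S_dn) = (52.6143−0.0000)/(53.6400−21.9600) = 1.6608. V = [p*·52.6143 + (1−p*)·0.0000]/1.45 = 34.6364. B = V − Δ·S = -25.1526.
Root portfolio cost Δ·36+B reproduces V0=34.6364.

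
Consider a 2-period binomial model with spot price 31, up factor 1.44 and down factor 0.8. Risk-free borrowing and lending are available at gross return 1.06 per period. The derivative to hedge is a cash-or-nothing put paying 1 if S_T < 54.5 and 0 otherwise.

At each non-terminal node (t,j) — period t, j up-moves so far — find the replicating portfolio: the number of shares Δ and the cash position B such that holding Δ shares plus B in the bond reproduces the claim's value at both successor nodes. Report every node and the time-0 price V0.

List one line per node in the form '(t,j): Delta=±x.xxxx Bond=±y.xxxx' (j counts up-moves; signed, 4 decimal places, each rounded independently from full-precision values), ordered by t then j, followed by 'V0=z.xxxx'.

(0,0): Delta=-0.0193 Bond=1.3419
(1,0): Delta=0.0000 Bond=0.9434
(1,1): Delta=-0.0350 Bond=2.1226
V0=0.7431

Under the risk-neutral measure, an up-move has probability p* = (R−d)/(u−d) = 0.4063 and values discount at R = 1.06.
Payoff layer (t=2): V(2,0)=1.0000, V(2,1)=1.0000, V(2,2)=0.0000
  t=1,j=0: stock 24.8000 → up 35.7120 (V=1.0000), down 19.8400 (V=1.0000). Price 0.9434; hedge Δ=0.0000, bond B=0.9434.
  t=1,j=1: stock 44.6400 → up 64.2816 (V=0.0000), down 35.7120 (V=1.0000). Price 0.5601; hedge Δ=-0.0350, bond B=2.1226.
  t=0,j=0: stock 31.0000 → up 44.6400 (V=0.5601), down 24.8000 (V=0.9434). Price 0.7431; hedge Δ=-0.0193, bond B=1.3419.
Self-financing check: at every node Δ·S+B equals the discounted successor values.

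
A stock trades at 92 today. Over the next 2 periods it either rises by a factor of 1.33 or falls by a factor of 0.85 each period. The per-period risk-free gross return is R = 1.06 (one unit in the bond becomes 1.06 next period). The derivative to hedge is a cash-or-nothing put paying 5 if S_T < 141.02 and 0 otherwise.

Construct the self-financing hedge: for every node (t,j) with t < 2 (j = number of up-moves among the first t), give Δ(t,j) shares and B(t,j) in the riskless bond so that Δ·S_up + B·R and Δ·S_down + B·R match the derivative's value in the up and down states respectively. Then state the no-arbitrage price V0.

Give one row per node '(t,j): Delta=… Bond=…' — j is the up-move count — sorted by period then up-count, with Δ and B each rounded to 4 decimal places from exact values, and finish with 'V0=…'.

Since d<R<u, set p* = (R−d)/(u−d) = 0.4375; price each node as the discounted p*-expectation of its children.
Terminal payoffs: V(2,0)=5.0000, V(2,1)=5.0000, V(2,2)=0.0000
Node (1,0) S=78.2000: V=(p*·5.0000+(1−p*)·5.0000)/1.06=4.7170; Δ=(5.0000−5.0000)/(104.0060−66.4700)=0.0000; B=V−Δ·S=4.7170
Node (1,1) S=122.3600: V=(p*·0.0000+(1−p*)·5.0000)/1.06=2.6533; Δ=(0.0000−5.0000)/(162.7388−104.0060)=-0.0851; B=V−Δ·S=13.0700
Node (0,0) S=92.0000: V=(p*·2.6533+(1−p*)·4.7170)/1.06=3.5982; Δ=(2.6533−4.7170)/(122.3600−78.2000)=-0.0467; B=V−Δ·S=7.8976
Check: Δ(0,0)·S0 + B(0,0) = 3.5982 = V0.

(0,0): Delta=-0.0467 Bond=7.8976
(1,0): Delta=0.0000 Bond=4.7170
(1,1): Delta=-0.0851 Bond=13.0700
V0=3.5982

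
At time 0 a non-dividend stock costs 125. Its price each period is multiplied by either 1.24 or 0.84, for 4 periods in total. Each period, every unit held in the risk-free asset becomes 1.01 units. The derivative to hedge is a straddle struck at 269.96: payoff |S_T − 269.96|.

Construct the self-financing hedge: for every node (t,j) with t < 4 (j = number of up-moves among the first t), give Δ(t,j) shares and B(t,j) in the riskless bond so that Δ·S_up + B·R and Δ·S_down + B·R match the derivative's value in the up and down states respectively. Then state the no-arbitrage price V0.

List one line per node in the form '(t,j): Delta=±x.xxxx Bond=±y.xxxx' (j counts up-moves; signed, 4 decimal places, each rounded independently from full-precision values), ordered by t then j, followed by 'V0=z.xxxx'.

(0,0): Delta=-0.9238 Bond=251.5048
(1,0): Delta=-1.0000 Bond=262.0205
(1,1): Delta=-0.8540 Bond=243.1954
(2,0): Delta=-1.0000 Bond=264.6407
(2,1): Delta=-1.0000 Bond=264.6407
(2,2): Delta=-0.7201 Bond=219.9033
(3,0): Delta=-1.0000 Bond=267.2871
(3,1): Delta=-1.0000 Bond=267.2871
(3,2): Delta=-1.0000 Bond=267.2871
(3,3): Delta=-0.4636 Bond=160.9701
V0=136.0294

No-arbitrage ⇒ martingale measure with p* = (R−d)/(u−d) = 0.4250.
Terminal values V(4,·): V(4,0)=207.7261, V(4,1)=178.0909, V(4,2)=134.3437, V(4,3)=69.7645, V(4,4)=25.5667
  t=3,j=0: stock 74.0880 → up 91.8691 (V=178.0909), down 62.2339 (V=207.7261). Price 193.1991; hedge Δ=-1.0000, bond B=267.2871.
  t=3,j=1: stock 109.3680 → up 135.6163 (V=134.3437), down 91.8691 (V=178.0909). Price 157.9191; hedge Δ=-1.0000, bond B=267.2871.
  t=3,j=2: stock 161.4480 → up 200.1955 (V=69.7645), down 135.6163 (V=134.3437). Price 105.8391; hedge Δ=-1.0000, bond B=267.2871.
  t=3,j=3: stock 238.3280 → up 295.5267 (V=25.5667), down 200.1955 (V=69.7645). Price 50.4757; hedge Δ=-0.4636, bond B=160.9701.
  t=2,j=0: stock 88.2000 → up 109.3680 (V=157.9191), down 74.0880 (V=193.1991). Price 176.4407; hedge Δ=-1.0000, bond B=264.6407.
  t=2,j=1: stock 130.2000 → up 161.4480 (V=105.8391), down 109.3680 (V=157.9191). Price 134.4407; hedge Δ=-1.0000, bond B=264.6407.
  t=2,j=2: stock 192.2000 → up 238.3280 (V=50.4757), down 161.4480 (V=105.8391). Price 81.4947; hedge Δ=-0.7201, bond B=219.9033.
  t=1,j=0: stock 105.0000 → up 130.2000 (V=134.4407), down 88.2000 (V=176.4407). Price 157.0205; hedge Δ=-1.0000, bond B=262.0205.
  t=1,j=1: stock 155.0000 → up 192.2000 (V=81.4947), down 130.2000 (V=134.4407). Price 110.8304; hedge Δ=-0.8540, bond B=243.1954.
  t=0,j=0: stock 125.0000 → up 155.0000 (V=110.8304), down 105.0000 (V=157.0205). Price 136.0294; hedge Δ=-0.9238, bond B=251.5048.
Root portfolio cost Δ·125+B reproduces V0=136.0294.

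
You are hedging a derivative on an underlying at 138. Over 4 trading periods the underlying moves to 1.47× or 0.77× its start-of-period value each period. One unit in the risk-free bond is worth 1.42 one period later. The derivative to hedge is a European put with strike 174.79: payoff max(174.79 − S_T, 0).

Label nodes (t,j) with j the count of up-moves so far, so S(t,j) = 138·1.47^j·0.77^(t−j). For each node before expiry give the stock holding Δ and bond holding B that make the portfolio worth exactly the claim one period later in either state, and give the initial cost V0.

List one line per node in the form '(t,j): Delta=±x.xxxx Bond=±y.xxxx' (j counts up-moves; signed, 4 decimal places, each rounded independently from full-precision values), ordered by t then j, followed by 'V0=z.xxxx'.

(0,0): Delta=-0.0043 Bond=0.6189
(1,0): Delta=-0.0742 Bond=8.3066
(1,1): Delta=-0.0015 Bond=0.3075
(2,0): Delta=-0.9770 Bond=85.6633
(2,1): Delta=-0.0378 Bond=6.1132
(2,2): Delta=0.0000 Bond=0.0000
(3,0): Delta=-1.0000 Bond=123.0915
(3,1): Delta=-0.9761 Bond=121.5304
(3,2): Delta=0.0000 Bond=0.0000
(3,3): Delta=0.0000 Bond=0.0000
V0=0.0282

Risk-neutral probability p* = (R−d)/(u−d) = (1.42−0.77)/(1.47−0.77) = 0.9286.
Terminal values V(4,·): V(4,0)=126.2788, V(4,1)=82.1777, V(4,2)=0.0000, V(4,3)=0.0000, V(4,4)=0.0000
(3,0): S=63.0016. Δ = (V_up−V_dn)/(S_up−S_dn) = (82.1777−126.2788)/(92.6123−48.5112) = -1.0000. V = [p*·82.1777 + (1−p*)·126.2788]/1.42 = 60.0900. B = V − Δ·S = 123.0915.
(3,1): S=120.2757. Δ = (V_up−V_dn)/(S_up−S_dn) = (0.0000−82.1777)/(176.8053−92.6123) = -0.9761. V = [p*·0.0000 + (1−p*)·82.1777]/1.42 = 4.1337. B = V − Δ·S = 121.5304.
(3,2): S=229.6172. Δ = (V_up−V_dn)/(S_up−S_dn) = (0.0000−0.0000)/(337.5373−176.8053) = 0.0000. V = [p*·0.0000 + (1−p*)·0.0000]/1.42 = 0.0000. B = V − Δ·S = 0.0000.
(3,3): S=438.3602. Δ = (V_up−V_dn)/(S_up−S_dn) = (0.0000−0.0000)/(644.3895−337.5373) = 0.0000. V = [p*·0.0000 + (1−p*)·0.0000]/1.42 = 0.0000. B = V − Δ·S = 0.0000.
(2,0): S=81.8202. Δ = (V_up−V_dn)/(S_up−S_dn) = (4.1337−60.0900)/(120.2757−63.0016) = -0.9770. V = [p*·4.1337 + (1−p*)·60.0900]/1.42 = 5.7258. B = V − Δ·S = 85.6633.
(2,1): S=156.2022. Δ = (V_up−V_dn)/(S_up−S_dn) = (0.0000−4.1337)/(229.6172−120.2757) = -0.0378. V = [p*·0.0000 + (1−p*)·4.1337]/1.42 = 0.2079. B = V − Δ·S = 6.1132.
(2,2): S=298.2042. Δ = (V_up−V_dn)/(S_up−S_dn) = (0.0000−0.0000)/(438.3602−229.6172) = 0.0000. V = [p*·0.0000 + (1−p*)·0.0000]/1.42 = 0.0000. B = V − Δ·S = 0.0000.
(1,0): S=106.2600. Δ = (V_up−V_dn)/(S_up−S_dn) = (0.2079−5.7258)/(156.2022−81.8202) = -0.0742. V = [p*·0.2079 + (1−p*)·5.7258]/1.42 = 0.4240. B = V − Δ·S = 8.3066.
(1,1): S=202.8600. Δ = (V_up−V_dn)/(S_up−S_dn) = (0.0000−0.2079)/(298.2042−156.2022) = -0.0015. V = [p*·0.0000 + (1−p*)·0.2079]/1.42 = 0.0105. B = V − Δ·S = 0.3075.
(0,0): S=138.0000. Δ = (V_up−V_dn)/(S_up−S_dn) = (0.0105−0.4240)/(202.8600−106.2600) = -0.0043. V = [p*·0.0105 + (1−p*)·0.4240]/1.42 = 0.0282. B = V − Δ·S = 0.6189.
The time-0 hedge costs 0.0282, which is the no-arbitrage price.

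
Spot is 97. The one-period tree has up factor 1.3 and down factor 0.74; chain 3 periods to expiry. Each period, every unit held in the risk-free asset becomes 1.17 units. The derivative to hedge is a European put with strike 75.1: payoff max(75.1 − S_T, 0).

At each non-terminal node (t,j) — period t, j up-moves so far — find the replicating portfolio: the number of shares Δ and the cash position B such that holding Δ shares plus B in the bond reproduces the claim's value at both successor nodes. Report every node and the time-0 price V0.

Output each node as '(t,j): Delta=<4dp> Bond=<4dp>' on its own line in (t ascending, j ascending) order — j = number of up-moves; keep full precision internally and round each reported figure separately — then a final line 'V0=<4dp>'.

Since d<R<u, set p* = (R−d)/(u−d) = 0.7679; price each node as the discounted p*-expectation of its children.
Payoff layer (t=3): V(3,0)=35.7933, V(3,1)=6.0476, V(3,2)=0.0000, V(3,3)=0.0000
  t=2,j=0: stock 53.1172 → up 69.0524 (V=6.0476), down 39.3067 (V=35.7933). Price 11.0708; hedge Δ=-1.0000, bond B=64.1880.
  t=2,j=1: stock 93.3140 → up 121.3082 (V=0.0000), down 69.0524 (V=6.0476). Price 1.1999; hedge Δ=-0.1157, bond B=11.9993.
  t=2,j=2: stock 163.9300 → up 213.1090 (V=0.0000), down 121.3082 (V=0.0000). Price 0.0000; hedge Δ=0.0000, bond B=0.0000.
  t=1,j=0: stock 71.7800 → up 93.3140 (V=1.1999), down 53.1172 (V=11.0708). Price 2.9841; hedge Δ=-0.2456, bond B=20.6107.
  t=1,j=1: stock 126.1000 → up 163.9300 (V=0.0000), down 93.3140 (V=1.1999). Price 0.2381; hedge Δ=-0.0170, bond B=2.3808.
  t=0,j=0: stock 97.0000 → up 126.1000 (V=0.2381), down 71.7800 (V=2.9841). Price 0.7483; hedge Δ=-0.0506, bond B=5.6519.
The time-0 hedge costs 0.7483, which is the no-arbitrage price.

(0,0): Delta=-0.0506 Bond=5.6519
(1,0): Delta=-0.2456 Bond=20.6107
(1,1): Delta=-0.0170 Bond=2.3808
(2,0): Delta=-1.0000 Bond=64.1880
(2,1): Delta=-0.1157 Bond=11.9993
(2,2): Delta=0.0000 Bond=0.0000
V0=0.7483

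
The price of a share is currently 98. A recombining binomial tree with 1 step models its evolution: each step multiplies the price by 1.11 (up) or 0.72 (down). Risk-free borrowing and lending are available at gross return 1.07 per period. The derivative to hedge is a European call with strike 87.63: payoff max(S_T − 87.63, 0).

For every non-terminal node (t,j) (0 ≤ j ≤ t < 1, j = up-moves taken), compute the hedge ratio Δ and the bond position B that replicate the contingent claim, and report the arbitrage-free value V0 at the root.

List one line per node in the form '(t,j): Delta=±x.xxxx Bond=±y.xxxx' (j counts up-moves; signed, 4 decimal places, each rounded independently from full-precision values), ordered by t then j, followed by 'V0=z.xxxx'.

Risk-neutral probability p* = (R−d)/(u−d) = (1.07−0.72)/(1.11−0.72) = 0.8974.
Terminal payoffs: V(1,0)=0.0000, V(1,1)=21.1500
(0,0): S=98.0000. Δ = (V_up−V_dn)/(S_up−S_dn) = (21.1500−0.0000)/(108.7800−70.5600) = 0.5534. V = [p*·21.1500 + (1−p*)·0.0000]/1.07 = 17.7390. B = V − Δ·S = -36.4917.
Self-financing check: at every node Δ·S+B equals the discounted successor values.

(0,0): Delta=0.5534 Bond=-36.4917
V0=17.7390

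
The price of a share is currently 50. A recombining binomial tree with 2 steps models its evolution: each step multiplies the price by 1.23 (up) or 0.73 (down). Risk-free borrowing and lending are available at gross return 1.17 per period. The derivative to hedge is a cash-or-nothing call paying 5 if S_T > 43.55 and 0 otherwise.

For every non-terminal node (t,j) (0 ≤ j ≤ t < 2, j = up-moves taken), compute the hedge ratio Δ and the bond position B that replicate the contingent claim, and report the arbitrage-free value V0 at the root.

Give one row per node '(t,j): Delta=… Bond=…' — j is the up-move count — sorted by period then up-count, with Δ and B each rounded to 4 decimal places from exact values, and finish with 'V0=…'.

Since d<R<u, set p* = (R−d)/(u−d) = 0.8800; price each node as the discounted p*-expectation of its children.
Terminal payoffs: V(2,0)=0.0000, V(2,1)=5.0000, V(2,2)=5.0000
Node (1,0) S=36.5000: V=(p*·5.0000+(1−p*)·0.0000)/1.17=3.7607; Δ=(5.0000−0.0000)/(44.8950−26.6450)=0.2740; B=V−Δ·S=-6.2393
Node (1,1) S=61.5000: V=(p*·5.0000+(1−p*)·5.0000)/1.17=4.2735; Δ=(5.0000−5.0000)/(75.6450−44.8950)=0.0000; B=V−Δ·S=4.2735
Node (0,0) S=50.0000: V=(p*·4.2735+(1−p*)·3.7607)/1.17=3.6000; Δ=(4.2735−3.7607)/(61.5000−36.5000)=0.0205; B=V−Δ·S=2.5743
Self-financing check: at every node Δ·S+B equals the discounted successor values.

(0,0): Delta=0.0205 Bond=2.5743
(1,0): Delta=0.2740 Bond=-6.2393
(1,1): Delta=0.0000 Bond=4.2735
V0=3.6000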